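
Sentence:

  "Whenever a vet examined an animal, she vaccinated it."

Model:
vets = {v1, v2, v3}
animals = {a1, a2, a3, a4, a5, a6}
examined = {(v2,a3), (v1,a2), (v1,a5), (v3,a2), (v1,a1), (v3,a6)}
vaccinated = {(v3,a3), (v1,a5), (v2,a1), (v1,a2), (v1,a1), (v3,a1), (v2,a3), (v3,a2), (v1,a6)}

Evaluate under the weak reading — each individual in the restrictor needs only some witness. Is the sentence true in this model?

True

"it" takes "an animal" as antecedent — a donkey pronoun bound across the clause boundary.
Weak reading: every vet v with some examined-animal has at least one examined-animal a such that vaccinated(v,a).
Per vet: v1:✓  v2:✓  v3:✓
Every vet in the restrictor has a witness.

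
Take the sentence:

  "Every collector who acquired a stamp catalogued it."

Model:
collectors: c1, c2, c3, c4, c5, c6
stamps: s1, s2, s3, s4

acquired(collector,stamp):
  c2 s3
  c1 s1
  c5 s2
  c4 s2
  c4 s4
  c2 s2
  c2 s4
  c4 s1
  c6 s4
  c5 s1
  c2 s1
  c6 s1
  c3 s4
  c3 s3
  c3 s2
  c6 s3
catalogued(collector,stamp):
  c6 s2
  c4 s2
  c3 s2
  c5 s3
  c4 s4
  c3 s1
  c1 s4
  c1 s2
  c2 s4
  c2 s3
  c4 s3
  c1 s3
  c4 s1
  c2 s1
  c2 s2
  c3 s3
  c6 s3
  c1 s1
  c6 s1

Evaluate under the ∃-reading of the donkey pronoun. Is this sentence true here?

"it" takes "a stamp" as antecedent — a donkey pronoun bound across the clause boundary.
Weak reading: every collector c with some acquired-stamp has at least one acquired-stamp s such that catalogued(c,s).
Per collector: c1:✓  c2:✓  c3:✓  c4:✓  c5:✗  c6:✓
c5 has no witness among its acquired-stamps.

False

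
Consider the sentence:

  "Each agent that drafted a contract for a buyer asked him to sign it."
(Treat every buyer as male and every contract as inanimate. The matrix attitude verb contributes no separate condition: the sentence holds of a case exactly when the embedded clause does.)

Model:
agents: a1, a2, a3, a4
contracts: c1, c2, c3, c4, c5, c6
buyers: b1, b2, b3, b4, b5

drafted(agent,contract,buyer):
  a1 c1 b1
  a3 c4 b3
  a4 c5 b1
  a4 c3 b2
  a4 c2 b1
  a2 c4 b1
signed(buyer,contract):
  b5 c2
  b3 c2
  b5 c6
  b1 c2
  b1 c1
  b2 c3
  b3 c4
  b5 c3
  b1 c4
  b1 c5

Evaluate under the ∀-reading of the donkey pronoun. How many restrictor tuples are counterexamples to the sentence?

0

"him" takes "a buyer" as antecedent and "it" takes "a contract"; both are donkey pronouns co-varying with the restrictor.
Strong reading: for every (a,c,b) with drafted(a,c,b), signed(b,c).
Restrictor triples: (a1,c1,b1)→signed(b1,c1) ✓  (a2,c4,b1)→signed(b1,c4) ✓  (a3,c4,b3)→signed(b3,c4) ✓  (a4,c2,b1)→signed(b1,c2) ✓  (a4,c3,b2)→signed(b2,c3) ✓  (a4,c5,b1)→signed(b1,c5) ✓
Counterexamples (restrictor triples failing the scope): 0.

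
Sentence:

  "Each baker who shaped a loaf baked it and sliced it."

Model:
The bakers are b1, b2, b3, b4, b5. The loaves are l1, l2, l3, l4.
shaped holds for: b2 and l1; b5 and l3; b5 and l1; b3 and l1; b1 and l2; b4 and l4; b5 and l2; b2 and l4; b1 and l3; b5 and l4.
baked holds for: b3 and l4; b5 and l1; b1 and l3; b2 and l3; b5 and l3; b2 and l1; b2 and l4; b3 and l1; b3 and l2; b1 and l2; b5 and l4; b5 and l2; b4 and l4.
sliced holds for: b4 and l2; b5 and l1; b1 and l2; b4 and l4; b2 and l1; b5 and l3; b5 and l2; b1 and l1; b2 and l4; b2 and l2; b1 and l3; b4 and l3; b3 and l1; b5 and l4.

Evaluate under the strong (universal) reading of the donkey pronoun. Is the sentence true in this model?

True

"it" takes "a loaf" as antecedent — a donkey pronoun bound across the clause boundary.
Strong reading: for every (b,l) with shaped(b,l), baked(b,l) ∧ sliced(b,l).
Restrictor pairs: (b1,l2) ✓  (b1,l3) ✓  (b2,l1) ✓  (b2,l4) ✓  (b3,l1) ✓  (b4,l4) ✓  (b5,l1) ✓  (b5,l2) ✓  (b5,l3) ✓  (b5,l4) ✓
Every restrictor pair satisfies the scope.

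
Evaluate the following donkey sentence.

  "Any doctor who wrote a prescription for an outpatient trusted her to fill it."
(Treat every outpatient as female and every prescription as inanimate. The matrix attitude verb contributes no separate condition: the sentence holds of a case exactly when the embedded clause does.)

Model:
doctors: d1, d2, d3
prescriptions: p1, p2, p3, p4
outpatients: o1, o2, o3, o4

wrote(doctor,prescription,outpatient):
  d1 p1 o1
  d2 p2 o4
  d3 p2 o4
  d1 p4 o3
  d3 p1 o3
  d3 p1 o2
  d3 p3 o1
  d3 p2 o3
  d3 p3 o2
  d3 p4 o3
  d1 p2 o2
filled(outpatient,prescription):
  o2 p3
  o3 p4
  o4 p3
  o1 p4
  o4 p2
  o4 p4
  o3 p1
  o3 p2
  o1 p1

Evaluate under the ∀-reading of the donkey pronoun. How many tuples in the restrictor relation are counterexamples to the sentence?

"her" takes "an outpatient" as antecedent and "it" takes "a prescription"; both are donkey pronouns co-varying with the restrictor.
Strong reading: for every (d,p,o) with wrote(d,p,o), filled(o,p).
Restrictor triples: (d1,p1,o1)→filled(o1,p1) ✓  (d1,p2,o2)→filled(o2,p2) ✗  (d1,p4,o3)→filled(o3,p4) ✓  (d2,p2,o4)→filled(o4,p2) ✓  (d3,p1,o2)→filled(o2,p1) ✗  (d3,p1,o3)→filled(o3,p1) ✓  (d3,p2,o3)→filled(o3,p2) ✓  (d3,p2,o4)→filled(o4,p2) ✓  (d3,p3,o1)→filled(o1,p3) ✗  (d3,p3,o2)→filled(o2,p3) ✓  (d3,p4,o3)→filled(o3,p4) ✓
Counterexamples (restrictor triples failing the scope): 3.

3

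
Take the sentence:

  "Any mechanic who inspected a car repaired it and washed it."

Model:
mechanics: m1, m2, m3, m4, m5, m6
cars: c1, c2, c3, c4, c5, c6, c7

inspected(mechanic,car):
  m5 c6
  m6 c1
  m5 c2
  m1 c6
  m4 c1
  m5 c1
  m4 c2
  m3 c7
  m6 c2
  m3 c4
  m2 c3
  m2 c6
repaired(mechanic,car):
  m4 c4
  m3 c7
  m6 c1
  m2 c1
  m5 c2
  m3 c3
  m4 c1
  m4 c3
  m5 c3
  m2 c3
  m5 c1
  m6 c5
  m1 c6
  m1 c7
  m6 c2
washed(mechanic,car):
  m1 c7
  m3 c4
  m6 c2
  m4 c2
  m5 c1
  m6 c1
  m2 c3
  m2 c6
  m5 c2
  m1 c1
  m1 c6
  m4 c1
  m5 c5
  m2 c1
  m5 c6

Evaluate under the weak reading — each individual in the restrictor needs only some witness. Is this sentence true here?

"it" takes "a car" as antecedent — a donkey pronoun bound across the clause boundary.
Weak reading: every mechanic m with some inspected-car has at least one inspected-car c such that repaired(m,c) ∧ washed(m,c).
Per mechanic: m1:✓  m2:✓  m3:✗  m4:✓  m5:✓  m6:✓
m3 has no witness among its inspected-cars.

False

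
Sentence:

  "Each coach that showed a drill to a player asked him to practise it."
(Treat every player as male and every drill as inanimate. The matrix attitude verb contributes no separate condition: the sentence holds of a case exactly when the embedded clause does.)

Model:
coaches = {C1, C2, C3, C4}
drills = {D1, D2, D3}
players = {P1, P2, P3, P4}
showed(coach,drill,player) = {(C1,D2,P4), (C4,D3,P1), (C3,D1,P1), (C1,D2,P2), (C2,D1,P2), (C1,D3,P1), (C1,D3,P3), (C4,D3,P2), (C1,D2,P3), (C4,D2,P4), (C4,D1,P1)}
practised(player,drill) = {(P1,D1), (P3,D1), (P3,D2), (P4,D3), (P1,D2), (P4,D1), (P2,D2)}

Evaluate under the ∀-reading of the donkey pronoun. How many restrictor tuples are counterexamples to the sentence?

"him" takes "a player" as antecedent and "it" takes "a drill"; both are donkey pronouns co-varying with the restrictor.
Strong reading: for every (c,d,p) with showed(c,d,p), practised(p,d).
Restrictor triples: (C1,D2,P2)→practised(P2,D2) ✓  (C1,D2,P3)→practised(P3,D2) ✓  (C1,D2,P4)→practised(P4,D2) ✗  (C1,D3,P1)→practised(P1,D3) ✗  (C1,D3,P3)→practised(P3,D3) ✗  (C2,D1,P2)→practised(P2,D1) ✗  (C3,D1,P1)→practised(P1,D1) ✓  (C4,D1,P1)→practised(P1,D1) ✓  (C4,D2,P4)→practised(P4,D2) ✗  (C4,D3,P1)→practised(P1,D3) ✗  (C4,D3,P2)→practised(P2,D3) ✗
Counterexamples (restrictor triples failing the scope): 7.

7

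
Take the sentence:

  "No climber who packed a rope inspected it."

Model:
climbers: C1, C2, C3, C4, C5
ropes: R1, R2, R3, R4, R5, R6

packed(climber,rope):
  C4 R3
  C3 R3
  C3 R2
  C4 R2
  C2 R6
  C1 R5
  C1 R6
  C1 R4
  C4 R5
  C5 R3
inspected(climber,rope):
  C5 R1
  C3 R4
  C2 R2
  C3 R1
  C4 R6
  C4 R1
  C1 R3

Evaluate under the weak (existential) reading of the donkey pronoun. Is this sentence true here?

True

"it" takes "a rope" as antecedent — a donkey pronoun bound across the clause boundary.
Truth condition: for no (c,r) with packed(c,r) does inspected(c,r) hold.
Restrictor pairs — does the scope hold? (C1,R4):fails  (C1,R5):fails  (C1,R6):fails  (C2,R6):fails  (C3,R2):fails  (C3,R3):fails  (C4,R2):fails  (C4,R3):fails  (C4,R5):fails  (C5,R3):fails
Scope holds for no restrictor pair, so the sentence is true.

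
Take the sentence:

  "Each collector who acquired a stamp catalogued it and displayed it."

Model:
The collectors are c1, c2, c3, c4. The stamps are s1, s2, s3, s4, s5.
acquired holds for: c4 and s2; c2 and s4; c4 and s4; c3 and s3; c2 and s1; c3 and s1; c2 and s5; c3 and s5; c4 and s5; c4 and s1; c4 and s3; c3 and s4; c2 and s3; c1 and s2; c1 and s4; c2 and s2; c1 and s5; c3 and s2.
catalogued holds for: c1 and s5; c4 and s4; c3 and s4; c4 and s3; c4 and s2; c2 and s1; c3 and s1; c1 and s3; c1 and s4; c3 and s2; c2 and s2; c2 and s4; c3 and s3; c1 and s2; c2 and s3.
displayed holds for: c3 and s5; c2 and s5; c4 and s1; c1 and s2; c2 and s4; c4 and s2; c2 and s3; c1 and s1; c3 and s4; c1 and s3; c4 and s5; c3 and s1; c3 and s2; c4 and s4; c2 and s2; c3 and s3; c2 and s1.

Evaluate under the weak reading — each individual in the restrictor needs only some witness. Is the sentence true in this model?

True

"it" takes "a stamp" as antecedent — a donkey pronoun bound across the clause boundary.
Weak reading: every collector c with some acquired-stamp has at least one acquired-stamp s such that catalogued(c,s) ∧ displayed(c,s).
Per collector: c1:✓  c2:✓  c3:✓  c4:✓
Every collector in the restrictor has a witness.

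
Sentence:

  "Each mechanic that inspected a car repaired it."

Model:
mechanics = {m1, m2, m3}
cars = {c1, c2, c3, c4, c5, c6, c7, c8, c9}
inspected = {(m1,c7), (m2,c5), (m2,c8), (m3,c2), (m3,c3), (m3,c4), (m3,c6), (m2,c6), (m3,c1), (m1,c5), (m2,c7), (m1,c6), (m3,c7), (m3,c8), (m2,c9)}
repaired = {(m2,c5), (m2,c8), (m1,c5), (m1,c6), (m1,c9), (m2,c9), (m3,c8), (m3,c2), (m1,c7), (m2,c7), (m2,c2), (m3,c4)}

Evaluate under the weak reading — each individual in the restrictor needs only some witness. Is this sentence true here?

True

"it" takes "a car" as antecedent — a donkey pronoun bound across the clause boundary.
Weak reading: every mechanic m with some inspected-car has at least one inspected-car c such that repaired(m,c).
Per mechanic: m1:✓  m2:✓  m3:✓
Every mechanic in the restrictor has a witness.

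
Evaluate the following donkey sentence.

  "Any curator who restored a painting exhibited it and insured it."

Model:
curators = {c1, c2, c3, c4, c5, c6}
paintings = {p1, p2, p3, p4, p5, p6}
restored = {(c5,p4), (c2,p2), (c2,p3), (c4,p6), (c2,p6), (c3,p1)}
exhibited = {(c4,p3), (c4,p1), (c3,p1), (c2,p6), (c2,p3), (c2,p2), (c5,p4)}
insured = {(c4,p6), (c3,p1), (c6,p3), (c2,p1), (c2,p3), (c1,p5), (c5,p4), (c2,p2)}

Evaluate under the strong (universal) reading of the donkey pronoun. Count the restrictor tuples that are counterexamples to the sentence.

"it" takes "a painting" as antecedent — a donkey pronoun bound across the clause boundary.
Strong reading: for every (c,p) with restored(c,p), exhibited(c,p) ∧ insured(c,p).
Restrictor pairs: (c2,p2) ✓  (c2,p3) ✓  (c2,p6) ✗  (c3,p1) ✓  (c4,p6) ✗  (c5,p4) ✓
Counterexamples (restrictor pairs failing the scope): 2.

2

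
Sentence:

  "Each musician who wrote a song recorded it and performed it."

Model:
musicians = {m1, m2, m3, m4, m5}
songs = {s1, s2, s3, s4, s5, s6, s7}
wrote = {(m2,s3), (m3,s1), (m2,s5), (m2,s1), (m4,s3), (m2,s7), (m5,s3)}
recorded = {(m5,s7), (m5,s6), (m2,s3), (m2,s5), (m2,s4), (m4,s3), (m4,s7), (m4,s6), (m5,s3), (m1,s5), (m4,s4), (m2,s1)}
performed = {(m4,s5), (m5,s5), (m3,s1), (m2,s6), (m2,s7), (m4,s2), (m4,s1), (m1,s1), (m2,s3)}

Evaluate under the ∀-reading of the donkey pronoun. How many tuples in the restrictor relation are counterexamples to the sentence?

"it" takes "a song" as antecedent — a donkey pronoun bound across the clause boundary.
Strong reading: for every (m,s) with wrote(m,s), recorded(m,s) ∧ performed(m,s).
Restrictor pairs: (m2,s1) ✗  (m2,s3) ✓  (m2,s5) ✗  (m2,s7) ✗  (m3,s1) ✗  (m4,s3) ✗  (m5,s3) ✗
Counterexamples (restrictor pairs failing the scope): 6.

6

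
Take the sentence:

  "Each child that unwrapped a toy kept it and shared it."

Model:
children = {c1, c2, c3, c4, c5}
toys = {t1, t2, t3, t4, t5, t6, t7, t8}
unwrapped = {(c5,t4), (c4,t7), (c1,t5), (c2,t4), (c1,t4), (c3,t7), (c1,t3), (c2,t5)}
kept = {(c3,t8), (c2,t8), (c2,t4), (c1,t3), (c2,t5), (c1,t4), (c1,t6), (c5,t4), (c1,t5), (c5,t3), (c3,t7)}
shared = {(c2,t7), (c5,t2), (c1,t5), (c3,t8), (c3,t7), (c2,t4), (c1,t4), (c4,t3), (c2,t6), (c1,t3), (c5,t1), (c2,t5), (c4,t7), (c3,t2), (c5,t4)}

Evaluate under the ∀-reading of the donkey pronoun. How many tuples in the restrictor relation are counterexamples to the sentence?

"it" takes "a toy" as antecedent — a donkey pronoun bound across the clause boundary.
Strong reading: for every (c,t) with unwrapped(c,t), kept(c,t) ∧ shared(c,t).
Restrictor pairs: (c1,t3) ✓  (c1,t4) ✓  (c1,t5) ✓  (c2,t4) ✓  (c2,t5) ✓  (c3,t7) ✓  (c4,t7) ✗  (c5,t4) ✓
Counterexamples (restrictor pairs failing the scope): 1.

1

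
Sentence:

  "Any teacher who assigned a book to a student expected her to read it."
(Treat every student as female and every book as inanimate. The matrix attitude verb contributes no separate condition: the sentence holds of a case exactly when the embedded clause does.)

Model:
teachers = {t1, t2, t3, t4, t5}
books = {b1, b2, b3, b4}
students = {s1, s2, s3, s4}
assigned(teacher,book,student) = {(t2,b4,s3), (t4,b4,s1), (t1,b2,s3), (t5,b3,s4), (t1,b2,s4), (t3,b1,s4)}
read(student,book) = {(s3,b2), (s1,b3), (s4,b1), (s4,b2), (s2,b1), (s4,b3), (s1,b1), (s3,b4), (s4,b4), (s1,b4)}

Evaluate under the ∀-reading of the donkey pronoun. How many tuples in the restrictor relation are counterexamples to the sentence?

0

"her" takes "a student" as antecedent and "it" takes "a book"; both are donkey pronouns co-varying with the restrictor.
Strong reading: for every (t,b,s) with assigned(t,b,s), read(s,b).
Restrictor triples: (t1,b2,s3)→read(s3,b2) ✓  (t1,b2,s4)→read(s4,b2) ✓  (t2,b4,s3)→read(s3,b4) ✓  (t3,b1,s4)→read(s4,b1) ✓  (t4,b4,s1)→read(s1,b4) ✓  (t5,b3,s4)→read(s4,b3) ✓
Counterexamples (restrictor triples failing the scope): 0.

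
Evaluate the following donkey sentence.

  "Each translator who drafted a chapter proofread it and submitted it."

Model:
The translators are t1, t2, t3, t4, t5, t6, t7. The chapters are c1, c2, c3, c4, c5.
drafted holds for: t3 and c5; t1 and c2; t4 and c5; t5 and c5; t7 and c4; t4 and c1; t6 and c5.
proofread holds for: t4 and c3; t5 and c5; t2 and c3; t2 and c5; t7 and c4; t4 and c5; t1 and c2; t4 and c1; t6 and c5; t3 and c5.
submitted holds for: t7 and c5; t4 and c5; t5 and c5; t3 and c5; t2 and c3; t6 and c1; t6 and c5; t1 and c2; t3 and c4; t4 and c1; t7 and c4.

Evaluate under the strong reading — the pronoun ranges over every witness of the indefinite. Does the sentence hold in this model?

"it" takes "a chapter" as antecedent — a donkey pronoun bound across the clause boundary.
Strong reading: for every (t,c) with drafted(t,c), proofread(t,c) ∧ submitted(t,c).
Restrictor pairs: (t1,c2) ✓  (t3,c5) ✓  (t4,c1) ✓  (t4,c5) ✓  (t5,c5) ✓  (t6,c5) ✓  (t7,c4) ✓
Every restrictor pair satisfies the scope.

True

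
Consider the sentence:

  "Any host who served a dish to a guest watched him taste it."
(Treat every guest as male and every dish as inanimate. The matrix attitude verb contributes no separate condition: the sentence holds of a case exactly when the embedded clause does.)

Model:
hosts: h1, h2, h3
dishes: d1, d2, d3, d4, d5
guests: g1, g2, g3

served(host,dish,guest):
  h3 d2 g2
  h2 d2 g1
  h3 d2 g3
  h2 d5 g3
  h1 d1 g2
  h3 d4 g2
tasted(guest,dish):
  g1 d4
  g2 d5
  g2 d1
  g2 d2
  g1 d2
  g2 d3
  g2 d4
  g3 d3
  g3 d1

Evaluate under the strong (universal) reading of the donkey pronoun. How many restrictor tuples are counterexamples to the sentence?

2

"him" takes "a guest" as antecedent and "it" takes "a dish"; both are donkey pronouns co-varying with the restrictor.
Strong reading: for every (h,d,g) with served(h,d,g), tasted(g,d).
Restrictor triples: (h1,d1,g2)→tasted(g2,d1) ✓  (h2,d2,g1)→tasted(g1,d2) ✓  (h2,d5,g3)→tasted(g3,d5) ✗  (h3,d2,g2)→tasted(g2,d2) ✓  (h3,d2,g3)→tasted(g3,d2) ✗  (h3,d4,g2)→tasted(g2,d4) ✓
Counterexamples (restrictor triples failing the scope): 2.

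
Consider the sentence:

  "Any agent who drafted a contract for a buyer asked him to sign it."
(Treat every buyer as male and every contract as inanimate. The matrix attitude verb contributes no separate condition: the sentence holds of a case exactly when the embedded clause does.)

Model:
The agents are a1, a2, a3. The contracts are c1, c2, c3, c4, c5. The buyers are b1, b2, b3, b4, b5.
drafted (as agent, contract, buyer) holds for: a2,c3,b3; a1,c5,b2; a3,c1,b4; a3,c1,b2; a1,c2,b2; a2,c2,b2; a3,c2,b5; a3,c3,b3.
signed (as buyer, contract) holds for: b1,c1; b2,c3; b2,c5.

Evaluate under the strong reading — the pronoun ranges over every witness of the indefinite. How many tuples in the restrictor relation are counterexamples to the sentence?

"him" takes "a buyer" as antecedent and "it" takes "a contract"; both are donkey pronouns co-varying with the restrictor.
Strong reading: for every (a,c,b) with drafted(a,c,b), signed(b,c).
Restrictor triples: (a1,c2,b2)→signed(b2,c2) ✗  (a1,c5,b2)→signed(b2,c5) ✓  (a2,c2,b2)→signed(b2,c2) ✗  (a2,c3,b3)→signed(b3,c3) ✗  (a3,c1,b2)→signed(b2,c1) ✗  (a3,c1,b4)→signed(b4,c1) ✗  (a3,c2,b5)→signed(b5,c2) ✗  (a3,c3,b3)→signed(b3,c3) ✗
Counterexamples (restrictor triples failing the scope): 7.

7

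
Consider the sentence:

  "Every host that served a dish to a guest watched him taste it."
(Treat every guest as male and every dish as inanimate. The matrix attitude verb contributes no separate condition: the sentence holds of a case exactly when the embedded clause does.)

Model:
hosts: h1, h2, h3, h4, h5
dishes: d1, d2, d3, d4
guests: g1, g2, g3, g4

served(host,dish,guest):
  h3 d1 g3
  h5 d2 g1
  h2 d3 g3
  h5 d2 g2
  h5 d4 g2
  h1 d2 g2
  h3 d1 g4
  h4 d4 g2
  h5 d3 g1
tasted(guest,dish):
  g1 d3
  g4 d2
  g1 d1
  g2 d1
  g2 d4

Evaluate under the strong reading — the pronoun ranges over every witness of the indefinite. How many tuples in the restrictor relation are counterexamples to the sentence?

6

"him" takes "a guest" as antecedent and "it" takes "a dish"; both are donkey pronouns co-varying with the restrictor.
Strong reading: for every (h,d,g) with served(h,d,g), tasted(g,d).
Restrictor triples: (h1,d2,g2)→tasted(g2,d2) ✗  (h2,d3,g3)→tasted(g3,d3) ✗  (h3,d1,g3)→tasted(g3,d1) ✗  (h3,d1,g4)→tasted(g4,d1) ✗  (h4,d4,g2)→tasted(g2,d4) ✓  (h5,d2,g1)→tasted(g1,d2) ✗  (h5,d2,g2)→tasted(g2,d2) ✗  (h5,d3,g1)→tasted(g1,d3) ✓  (h5,d4,g2)→tasted(g2,d4) ✓
Counterexamples (restrictor triples failing the scope): 6.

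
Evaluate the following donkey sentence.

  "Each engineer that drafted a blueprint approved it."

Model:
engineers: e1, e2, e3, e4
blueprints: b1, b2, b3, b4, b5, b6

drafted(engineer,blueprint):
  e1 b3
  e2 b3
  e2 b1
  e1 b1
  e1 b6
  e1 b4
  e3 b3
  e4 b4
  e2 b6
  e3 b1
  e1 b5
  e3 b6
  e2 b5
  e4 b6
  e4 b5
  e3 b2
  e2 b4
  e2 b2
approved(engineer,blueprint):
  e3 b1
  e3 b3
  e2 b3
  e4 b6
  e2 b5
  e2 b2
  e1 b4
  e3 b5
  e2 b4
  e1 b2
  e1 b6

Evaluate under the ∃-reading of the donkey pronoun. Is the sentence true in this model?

"it" takes "a blueprint" as antecedent — a donkey pronoun bound across the clause boundary.
Weak reading: every engineer e with some drafted-blueprint has at least one drafted-blueprint b such that approved(e,b).
Per engineer: e1:✓  e2:✓  e3:✓  e4:✓
Every engineer in the restrictor has a witness.

True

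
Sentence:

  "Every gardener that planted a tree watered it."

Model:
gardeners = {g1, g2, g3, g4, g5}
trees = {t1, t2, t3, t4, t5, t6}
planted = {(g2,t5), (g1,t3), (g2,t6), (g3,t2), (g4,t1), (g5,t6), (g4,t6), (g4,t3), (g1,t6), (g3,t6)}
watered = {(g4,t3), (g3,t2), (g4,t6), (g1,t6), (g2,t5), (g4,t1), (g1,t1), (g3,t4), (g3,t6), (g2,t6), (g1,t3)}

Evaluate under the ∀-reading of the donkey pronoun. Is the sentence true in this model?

"it" takes "a tree" as antecedent — a donkey pronoun bound across the clause boundary.
Strong reading: for every (g,t) with planted(g,t), watered(g,t).
Restrictor pairs: (g1,t3) ✓  (g1,t6) ✓  (g2,t5) ✓  (g2,t6) ✓  (g3,t2) ✓  (g3,t6) ✓  (g4,t1) ✓  (g4,t3) ✓  (g4,t6) ✓  (g5,t6) ✗
Counterexample: (g5,t6) is in planted but fails the scope.

False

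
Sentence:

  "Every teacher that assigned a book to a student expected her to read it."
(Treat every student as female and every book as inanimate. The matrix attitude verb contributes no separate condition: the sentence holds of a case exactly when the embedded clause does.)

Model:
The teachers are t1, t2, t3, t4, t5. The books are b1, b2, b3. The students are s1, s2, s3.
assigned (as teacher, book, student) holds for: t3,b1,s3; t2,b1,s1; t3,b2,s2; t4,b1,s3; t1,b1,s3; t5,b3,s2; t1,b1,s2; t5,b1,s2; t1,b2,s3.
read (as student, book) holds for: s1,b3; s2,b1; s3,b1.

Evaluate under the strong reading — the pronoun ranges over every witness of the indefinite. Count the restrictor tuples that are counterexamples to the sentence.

4

"her" takes "a student" as antecedent and "it" takes "a book"; both are donkey pronouns co-varying with the restrictor.
Strong reading: for every (t,b,s) with assigned(t,b,s), read(s,b).
Restrictor triples: (t1,b1,s2)→read(s2,b1) ✓  (t1,b1,s3)→read(s3,b1) ✓  (t1,b2,s3)→read(s3,b2) ✗  (t2,b1,s1)→read(s1,b1) ✗  (t3,b1,s3)→read(s3,b1) ✓  (t3,b2,s2)→read(s2,b2) ✗  (t4,b1,s3)→read(s3,b1) ✓  (t5,b1,s2)→read(s2,b1) ✓  (t5,b3,s2)→read(s2,b3) ✗
Counterexamples (restrictor triples failing the scope): 4.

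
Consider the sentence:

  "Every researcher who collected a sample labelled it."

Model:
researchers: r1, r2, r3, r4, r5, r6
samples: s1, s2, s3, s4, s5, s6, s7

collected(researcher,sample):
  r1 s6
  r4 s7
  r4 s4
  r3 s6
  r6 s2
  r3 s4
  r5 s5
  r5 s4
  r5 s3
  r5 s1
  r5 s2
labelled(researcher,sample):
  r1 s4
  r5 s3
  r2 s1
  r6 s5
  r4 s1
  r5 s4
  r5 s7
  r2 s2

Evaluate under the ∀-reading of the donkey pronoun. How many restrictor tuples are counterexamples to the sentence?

9

"it" takes "a sample" as antecedent — a donkey pronoun bound across the clause boundary.
Strong reading: for every (r,s) with collected(r,s), labelled(r,s).
Restrictor pairs: (r1,s6) ✗  (r3,s4) ✗  (r3,s6) ✗  (r4,s4) ✗  (r4,s7) ✗  (r5,s1) ✗  (r5,s2) ✗  (r5,s3) ✓  (r5,s4) ✓  (r5,s5) ✗  (r6,s2) ✗
Counterexamples (restrictor pairs failing the scope): 9.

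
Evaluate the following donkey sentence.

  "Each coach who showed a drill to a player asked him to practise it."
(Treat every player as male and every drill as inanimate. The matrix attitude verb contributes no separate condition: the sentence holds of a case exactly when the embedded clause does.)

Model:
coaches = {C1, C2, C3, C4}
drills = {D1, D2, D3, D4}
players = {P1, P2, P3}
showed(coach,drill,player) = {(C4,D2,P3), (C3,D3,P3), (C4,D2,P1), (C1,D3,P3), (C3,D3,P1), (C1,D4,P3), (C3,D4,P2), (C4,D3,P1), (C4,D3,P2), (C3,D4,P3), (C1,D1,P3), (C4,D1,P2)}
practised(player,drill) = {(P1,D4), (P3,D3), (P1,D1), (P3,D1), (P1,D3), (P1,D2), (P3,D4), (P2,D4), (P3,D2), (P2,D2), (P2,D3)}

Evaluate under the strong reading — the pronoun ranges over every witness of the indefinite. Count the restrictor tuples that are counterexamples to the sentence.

1

"him" takes "a player" as antecedent and "it" takes "a drill"; both are donkey pronouns co-varying with the restrictor.
Strong reading: for every (c,d,p) with showed(c,d,p), practised(p,d).
Restrictor triples: (C1,D1,P3)→practised(P3,D1) ✓  (C1,D3,P3)→practised(P3,D3) ✓  (C1,D4,P3)→practised(P3,D4) ✓  (C3,D3,P1)→practised(P1,D3) ✓  (C3,D3,P3)→practised(P3,D3) ✓  (C3,D4,P2)→practised(P2,D4) ✓  (C3,D4,P3)→practised(P3,D4) ✓  (C4,D1,P2)→practised(P2,D1) ✗  (C4,D2,P1)→practised(P1,D2) ✓  (C4,D2,P3)→practised(P3,D2) ✓  (C4,D3,P1)→practised(P1,D3) ✓  (C4,D3,P2)→practised(P2,D3) ✓
Counterexamples (restrictor triples failing the scope): 1.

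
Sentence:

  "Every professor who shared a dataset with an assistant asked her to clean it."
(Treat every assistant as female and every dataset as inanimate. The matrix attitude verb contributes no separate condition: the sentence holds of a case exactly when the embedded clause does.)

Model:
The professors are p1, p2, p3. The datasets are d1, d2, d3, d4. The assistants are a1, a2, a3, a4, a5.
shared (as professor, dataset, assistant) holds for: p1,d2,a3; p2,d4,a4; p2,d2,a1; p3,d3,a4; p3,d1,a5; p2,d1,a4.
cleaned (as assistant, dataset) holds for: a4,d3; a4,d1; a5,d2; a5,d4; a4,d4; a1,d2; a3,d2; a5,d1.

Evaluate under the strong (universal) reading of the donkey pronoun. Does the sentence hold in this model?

"her" takes "an assistant" as antecedent and "it" takes "a dataset"; both are donkey pronouns co-varying with the restrictor.
Strong reading: for every (p,d,a) with shared(p,d,a), cleaned(a,d).
Restrictor triples: (p1,d2,a3)→cleaned(a3,d2) ✓  (p2,d1,a4)→cleaned(a4,d1) ✓  (p2,d2,a1)→cleaned(a1,d2) ✓  (p2,d4,a4)→cleaned(a4,d4) ✓  (p3,d1,a5)→cleaned(a5,d1) ✓  (p3,d3,a4)→cleaned(a4,d3) ✓
Every restrictor triple satisfies the scope.

True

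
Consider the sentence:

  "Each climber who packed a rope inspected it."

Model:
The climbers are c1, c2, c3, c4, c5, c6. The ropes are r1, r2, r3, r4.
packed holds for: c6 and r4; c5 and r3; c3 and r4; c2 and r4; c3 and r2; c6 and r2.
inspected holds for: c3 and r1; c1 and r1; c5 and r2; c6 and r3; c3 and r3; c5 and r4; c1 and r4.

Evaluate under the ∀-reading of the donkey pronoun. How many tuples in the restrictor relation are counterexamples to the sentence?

"it" takes "a rope" as antecedent — a donkey pronoun bound across the clause boundary.
Strong reading: for every (c,r) with packed(c,r), inspected(c,r).
Restrictor pairs: (c2,r4) ✗  (c3,r2) ✗  (c3,r4) ✗  (c5,r3) ✗  (c6,r2) ✗  (c6,r4) ✗
Counterexamples (restrictor pairs failing the scope): 6.

6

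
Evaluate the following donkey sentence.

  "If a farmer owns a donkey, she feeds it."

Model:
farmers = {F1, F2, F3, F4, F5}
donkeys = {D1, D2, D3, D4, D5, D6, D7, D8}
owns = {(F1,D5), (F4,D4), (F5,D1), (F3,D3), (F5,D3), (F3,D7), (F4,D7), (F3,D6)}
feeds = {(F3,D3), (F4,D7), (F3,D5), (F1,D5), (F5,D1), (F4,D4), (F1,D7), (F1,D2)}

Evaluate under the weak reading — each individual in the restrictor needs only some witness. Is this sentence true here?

"it" takes "a donkey" as antecedent — a donkey pronoun bound across the clause boundary.
Weak reading: every farmer f with some owns-donkey has at least one owns-donkey d such that feeds(f,d).
Per farmer: F1:✓  F3:✓  F4:✓  F5:✓
Every farmer in the restrictor has a witness.

True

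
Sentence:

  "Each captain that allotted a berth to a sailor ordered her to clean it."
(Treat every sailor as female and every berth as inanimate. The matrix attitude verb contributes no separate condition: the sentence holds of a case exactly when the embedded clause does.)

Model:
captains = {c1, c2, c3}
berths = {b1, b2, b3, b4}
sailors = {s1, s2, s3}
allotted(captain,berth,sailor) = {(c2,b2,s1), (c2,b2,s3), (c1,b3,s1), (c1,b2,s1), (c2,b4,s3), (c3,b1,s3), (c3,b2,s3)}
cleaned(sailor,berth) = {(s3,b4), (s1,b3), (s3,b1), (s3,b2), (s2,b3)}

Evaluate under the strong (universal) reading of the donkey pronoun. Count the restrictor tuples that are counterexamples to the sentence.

"her" takes "a sailor" as antecedent and "it" takes "a berth"; both are donkey pronouns co-varying with the restrictor.
Strong reading: for every (c,b,s) with allotted(c,b,s), cleaned(s,b).
Restrictor triples: (c1,b2,s1)→cleaned(s1,b2) ✗  (c1,b3,s1)→cleaned(s1,b3) ✓  (c2,b2,s1)→cleaned(s1,b2) ✗  (c2,b2,s3)→cleaned(s3,b2) ✓  (c2,b4,s3)→cleaned(s3,b4) ✓  (c3,b1,s3)→cleaned(s3,b1) ✓  (c3,b2,s3)→cleaned(s3,b2) ✓
Counterexamples (restrictor triples failing the scope): 2.

2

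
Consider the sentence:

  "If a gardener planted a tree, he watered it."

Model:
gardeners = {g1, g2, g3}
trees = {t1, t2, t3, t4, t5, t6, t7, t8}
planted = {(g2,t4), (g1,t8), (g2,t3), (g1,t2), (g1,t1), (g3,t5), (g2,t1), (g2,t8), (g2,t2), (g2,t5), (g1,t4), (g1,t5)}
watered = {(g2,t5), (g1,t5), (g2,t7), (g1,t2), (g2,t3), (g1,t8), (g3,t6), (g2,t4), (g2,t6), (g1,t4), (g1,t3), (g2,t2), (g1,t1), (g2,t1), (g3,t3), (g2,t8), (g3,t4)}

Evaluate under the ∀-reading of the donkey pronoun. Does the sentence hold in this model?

"it" takes "a tree" as antecedent — a donkey pronoun bound across the clause boundary.
Strong reading: for every (g,t) with planted(g,t), watered(g,t).
Restrictor pairs: (g1,t1) ✓  (g1,t2) ✓  (g1,t4) ✓  (g1,t5) ✓  (g1,t8) ✓  (g2,t1) ✓  (g2,t2) ✓  (g2,t3) ✓  (g2,t4) ✓  (g2,t5) ✓  (g2,t8) ✓  (g3,t5) ✗
Counterexample: (g3,t5) is in planted but fails the scope.

False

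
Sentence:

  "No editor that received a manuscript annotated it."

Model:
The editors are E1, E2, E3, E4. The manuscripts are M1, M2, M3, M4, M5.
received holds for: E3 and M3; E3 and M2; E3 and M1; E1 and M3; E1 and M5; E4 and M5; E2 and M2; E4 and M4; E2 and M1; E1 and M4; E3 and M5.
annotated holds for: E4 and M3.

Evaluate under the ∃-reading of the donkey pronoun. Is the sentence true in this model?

"it" takes "a manuscript" as antecedent — a donkey pronoun bound across the clause boundary.
Truth condition: for no (e,m) with received(e,m) does annotated(e,m) hold.
Restrictor pairs — does the scope hold? (E1,M3):fails  (E1,M4):fails  (E1,M5):fails  (E2,M1):fails  (E2,M2):fails  (E3,M1):fails  (E3,M2):fails  (E3,M3):fails  (E3,M5):fails  (E4,M4):fails  (E4,M5):fails
Scope holds for no restrictor pair, so the sentence is true.

True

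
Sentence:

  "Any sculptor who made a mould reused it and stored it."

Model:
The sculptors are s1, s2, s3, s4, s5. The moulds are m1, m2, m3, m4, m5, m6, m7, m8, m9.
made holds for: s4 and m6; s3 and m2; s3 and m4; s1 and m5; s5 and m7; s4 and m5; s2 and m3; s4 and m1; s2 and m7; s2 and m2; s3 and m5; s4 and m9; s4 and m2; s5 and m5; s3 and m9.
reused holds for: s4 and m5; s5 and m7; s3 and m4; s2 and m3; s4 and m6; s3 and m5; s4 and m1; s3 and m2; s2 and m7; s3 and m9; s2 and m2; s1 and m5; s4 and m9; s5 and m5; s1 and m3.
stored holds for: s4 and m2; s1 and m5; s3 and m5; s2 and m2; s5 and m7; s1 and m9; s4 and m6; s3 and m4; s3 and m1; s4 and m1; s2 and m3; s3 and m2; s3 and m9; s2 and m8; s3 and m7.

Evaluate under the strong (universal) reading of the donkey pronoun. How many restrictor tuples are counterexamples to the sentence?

5

"it" takes "a mould" as antecedent — a donkey pronoun bound across the clause boundary.
Strong reading: for every (s,m) with made(s,m), reused(s,m) ∧ stored(s,m).
Restrictor pairs: (s1,m5) ✓  (s2,m2) ✓  (s2,m3) ✓  (s2,m7) ✗  (s3,m2) ✓  (s3,m4) ✓  (s3,m5) ✓  (s3,m9) ✓  (s4,m1) ✓  (s4,m2) ✗  (s4,m5) ✗  (s4,m6) ✓  (s4,m9) ✗  (s5,m5) ✗  (s5,m7) ✓
Counterexamples (restrictor pairs failing the scope): 5.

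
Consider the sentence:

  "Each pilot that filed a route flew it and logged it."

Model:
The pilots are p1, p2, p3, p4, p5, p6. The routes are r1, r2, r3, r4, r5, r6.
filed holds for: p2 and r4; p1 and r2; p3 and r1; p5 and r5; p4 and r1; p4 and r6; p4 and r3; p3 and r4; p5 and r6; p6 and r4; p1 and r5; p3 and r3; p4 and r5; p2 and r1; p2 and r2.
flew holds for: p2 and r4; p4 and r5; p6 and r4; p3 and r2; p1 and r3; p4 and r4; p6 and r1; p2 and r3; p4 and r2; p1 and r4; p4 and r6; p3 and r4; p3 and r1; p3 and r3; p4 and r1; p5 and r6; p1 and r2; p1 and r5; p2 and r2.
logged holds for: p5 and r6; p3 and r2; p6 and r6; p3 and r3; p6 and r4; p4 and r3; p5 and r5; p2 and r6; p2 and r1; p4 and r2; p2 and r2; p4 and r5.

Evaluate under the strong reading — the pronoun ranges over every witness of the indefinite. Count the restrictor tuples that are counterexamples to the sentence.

"it" takes "a route" as antecedent — a donkey pronoun bound across the clause boundary.
Strong reading: for every (p,r) with filed(p,r), flew(p,r) ∧ logged(p,r).
Restrictor pairs: (p1,r2) ✗  (p1,r5) ✗  (p2,r1) ✗  (p2,r2) ✓  (p2,r4) ✗  (p3,r1) ✗  (p3,r3) ✓  (p3,r4) ✗  (p4,r1) ✗  (p4,r3) ✗  (p4,r5) ✓  (p4,r6) ✗  (p5,r5) ✗  (p5,r6) ✓  (p6,r4) ✓
Counterexamples (restrictor pairs failing the scope): 10.

10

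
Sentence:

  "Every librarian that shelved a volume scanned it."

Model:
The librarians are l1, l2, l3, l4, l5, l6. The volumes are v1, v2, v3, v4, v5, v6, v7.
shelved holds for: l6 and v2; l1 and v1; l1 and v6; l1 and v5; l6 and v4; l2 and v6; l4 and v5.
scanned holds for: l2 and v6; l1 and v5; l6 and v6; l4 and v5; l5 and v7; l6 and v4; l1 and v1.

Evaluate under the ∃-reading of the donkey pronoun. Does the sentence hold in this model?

True

"it" takes "a volume" as antecedent — a donkey pronoun bound across the clause boundary.
Weak reading: every librarian l with some shelved-volume has at least one shelved-volume v such that scanned(l,v).
Per librarian: l1:✓  l2:✓  l4:✓  l6:✓
Every librarian in the restrictor has a witness.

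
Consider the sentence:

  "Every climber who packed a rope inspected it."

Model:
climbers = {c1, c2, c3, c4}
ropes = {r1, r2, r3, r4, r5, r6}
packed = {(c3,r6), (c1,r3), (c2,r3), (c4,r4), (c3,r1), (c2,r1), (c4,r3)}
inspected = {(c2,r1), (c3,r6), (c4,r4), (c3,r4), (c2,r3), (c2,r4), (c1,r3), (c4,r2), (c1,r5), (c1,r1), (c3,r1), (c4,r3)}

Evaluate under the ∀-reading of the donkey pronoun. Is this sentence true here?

True

"it" takes "a rope" as antecedent — a donkey pronoun bound across the clause boundary.
Strong reading: for every (c,r) with packed(c,r), inspected(c,r).
Restrictor pairs: (c1,r3) ✓  (c2,r1) ✓  (c2,r3) ✓  (c3,r1) ✓  (c3,r6) ✓  (c4,r3) ✓  (c4,r4) ✓
Every restrictor pair satisfies the scope.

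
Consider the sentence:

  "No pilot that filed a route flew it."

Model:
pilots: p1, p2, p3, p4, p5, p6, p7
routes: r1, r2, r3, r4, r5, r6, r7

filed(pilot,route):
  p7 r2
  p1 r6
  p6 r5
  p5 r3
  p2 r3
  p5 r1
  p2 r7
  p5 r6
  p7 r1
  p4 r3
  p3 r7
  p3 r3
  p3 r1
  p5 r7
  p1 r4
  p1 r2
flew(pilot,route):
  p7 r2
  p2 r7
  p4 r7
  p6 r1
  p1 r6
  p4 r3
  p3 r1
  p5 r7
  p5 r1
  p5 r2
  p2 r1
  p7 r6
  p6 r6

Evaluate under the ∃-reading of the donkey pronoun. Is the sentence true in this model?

"it" takes "a route" as antecedent — a donkey pronoun bound across the clause boundary.
Truth condition: for no (p,r) with filed(p,r) does flew(p,r) hold.
Restrictor pairs — does the scope hold? (p1,r2):fails  (p1,r4):fails  (p1,r6):holds  (p2,r3):fails  (p2,r7):holds  (p3,r1):holds  (p3,r3):fails  (p3,r7):fails  (p4,r3):holds  (p5,r1):holds  (p5,r3):fails  (p5,r6):fails  (p5,r7):holds  (p6,r5):fails  (p7,r1):fails  (p7,r2):holds
Scope holds for 7 pair(s), so the sentence is false.

False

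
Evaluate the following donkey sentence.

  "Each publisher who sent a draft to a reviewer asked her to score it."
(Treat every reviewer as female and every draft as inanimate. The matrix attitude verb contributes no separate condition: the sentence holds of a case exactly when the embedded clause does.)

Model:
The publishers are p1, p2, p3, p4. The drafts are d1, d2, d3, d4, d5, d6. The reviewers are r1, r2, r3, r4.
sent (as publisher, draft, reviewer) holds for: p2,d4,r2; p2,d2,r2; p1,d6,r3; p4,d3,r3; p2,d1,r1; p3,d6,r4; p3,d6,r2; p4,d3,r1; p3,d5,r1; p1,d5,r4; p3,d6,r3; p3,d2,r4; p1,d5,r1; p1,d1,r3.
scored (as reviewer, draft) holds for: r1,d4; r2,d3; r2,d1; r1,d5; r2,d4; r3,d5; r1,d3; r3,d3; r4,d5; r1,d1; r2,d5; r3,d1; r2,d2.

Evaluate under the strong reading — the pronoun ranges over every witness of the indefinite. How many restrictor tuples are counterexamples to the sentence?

5

"her" takes "a reviewer" as antecedent and "it" takes "a draft"; both are donkey pronouns co-varying with the restrictor.
Strong reading: for every (p,d,r) with sent(p,d,r), scored(r,d).
Restrictor triples: (p1,d1,r3)→scored(r3,d1) ✓  (p1,d5,r1)→scored(r1,d5) ✓  (p1,d5,r4)→scored(r4,d5) ✓  (p1,d6,r3)→scored(r3,d6) ✗  (p2,d1,r1)→scored(r1,d1) ✓  (p2,d2,r2)→scored(r2,d2) ✓  (p2,d4,r2)→scored(r2,d4) ✓  (p3,d2,r4)→scored(r4,d2) ✗  (p3,d5,r1)→scored(r1,d5) ✓  (p3,d6,r2)→scored(r2,d6) ✗  (p3,d6,r3)→scored(r3,d6) ✗  (p3,d6,r4)→scored(r4,d6) ✗  (p4,d3,r1)→scored(r1,d3) ✓  (p4,d3,r3)→scored(r3,d3) ✓
Counterexamples (restrictor triples failing the scope): 5.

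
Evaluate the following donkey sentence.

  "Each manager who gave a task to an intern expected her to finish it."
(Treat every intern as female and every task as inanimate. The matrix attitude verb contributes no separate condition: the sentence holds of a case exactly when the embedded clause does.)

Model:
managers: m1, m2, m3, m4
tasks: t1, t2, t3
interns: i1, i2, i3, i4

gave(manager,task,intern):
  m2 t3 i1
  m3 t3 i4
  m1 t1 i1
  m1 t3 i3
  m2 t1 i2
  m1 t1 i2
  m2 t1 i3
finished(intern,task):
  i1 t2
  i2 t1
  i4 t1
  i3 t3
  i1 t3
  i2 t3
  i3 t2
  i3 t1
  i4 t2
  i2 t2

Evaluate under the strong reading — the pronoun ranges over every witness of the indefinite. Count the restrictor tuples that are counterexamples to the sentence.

"her" takes "an intern" as antecedent and "it" takes "a task"; both are donkey pronouns co-varying with the restrictor.
Strong reading: for every (m,t,i) with gave(m,t,i), finished(i,t).
Restrictor triples: (m1,t1,i1)→finished(i1,t1) ✗  (m1,t1,i2)→finished(i2,t1) ✓  (m1,t3,i3)→finished(i3,t3) ✓  (m2,t1,i2)→finished(i2,t1) ✓  (m2,t1,i3)→finished(i3,t1) ✓  (m2,t3,i1)→finished(i1,t3) ✓  (m3,t3,i4)→finished(i4,t3) ✗
Counterexamples (restrictor triples failing the scope): 2.

2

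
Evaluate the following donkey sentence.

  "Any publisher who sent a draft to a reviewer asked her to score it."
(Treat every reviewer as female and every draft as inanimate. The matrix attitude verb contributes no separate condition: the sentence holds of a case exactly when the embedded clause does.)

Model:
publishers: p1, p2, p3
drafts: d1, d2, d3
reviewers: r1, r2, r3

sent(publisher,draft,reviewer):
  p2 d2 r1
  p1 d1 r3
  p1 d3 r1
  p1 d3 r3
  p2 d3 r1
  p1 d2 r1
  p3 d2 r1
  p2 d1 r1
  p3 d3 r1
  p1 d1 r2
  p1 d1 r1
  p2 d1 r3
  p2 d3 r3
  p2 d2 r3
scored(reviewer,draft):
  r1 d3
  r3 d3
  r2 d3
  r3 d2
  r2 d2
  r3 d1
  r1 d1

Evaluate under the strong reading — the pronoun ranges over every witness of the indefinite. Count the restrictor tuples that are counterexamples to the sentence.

4

"her" takes "a reviewer" as antecedent and "it" takes "a draft"; both are donkey pronouns co-varying with the restrictor.
Strong reading: for every (p,d,r) with sent(p,d,r), scored(r,d).
Restrictor triples: (p1,d1,r1)→scored(r1,d1) ✓  (p1,d1,r2)→scored(r2,d1) ✗  (p1,d1,r3)→scored(r3,d1) ✓  (p1,d2,r1)→scored(r1,d2) ✗  (p1,d3,r1)→scored(r1,d3) ✓  (p1,d3,r3)→scored(r3,d3) ✓  (p2,d1,r1)→scored(r1,d1) ✓  (p2,d1,r3)→scored(r3,d1) ✓  (p2,d2,r1)→scored(r1,d2) ✗  (p2,d2,r3)→scored(r3,d2) ✓  (p2,d3,r1)→scored(r1,d3) ✓  (p2,d3,r3)→scored(r3,d3) ✓  (p3,d2,r1)→scored(r1,d2) ✗  (p3,d3,r1)→scored(r1,d3) ✓
Counterexamples (restrictor triples failing the scope): 4.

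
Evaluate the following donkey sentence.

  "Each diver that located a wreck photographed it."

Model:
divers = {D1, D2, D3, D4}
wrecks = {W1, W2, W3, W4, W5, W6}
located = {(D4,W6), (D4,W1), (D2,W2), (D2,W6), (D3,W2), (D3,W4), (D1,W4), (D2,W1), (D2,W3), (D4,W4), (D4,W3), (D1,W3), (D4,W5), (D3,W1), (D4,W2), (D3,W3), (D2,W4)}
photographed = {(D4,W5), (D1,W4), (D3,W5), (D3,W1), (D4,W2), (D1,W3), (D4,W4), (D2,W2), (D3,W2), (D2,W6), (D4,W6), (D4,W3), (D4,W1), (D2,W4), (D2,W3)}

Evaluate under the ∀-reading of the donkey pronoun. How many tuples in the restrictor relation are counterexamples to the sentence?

"it" takes "a wreck" as antecedent — a donkey pronoun bound across the clause boundary.
Strong reading: for every (d,w) with located(d,w), photographed(d,w).
Restrictor pairs: (D1,W3) ✓  (D1,W4) ✓  (D2,W1) ✗  (D2,W2) ✓  (D2,W3) ✓  (D2,W4) ✓  (D2,W6) ✓  (D3,W1) ✓  (D3,W2) ✓  (D3,W3) ✗  (D3,W4) ✗  (D4,W1) ✓  (D4,W2) ✓  (D4,W3) ✓  (D4,W4) ✓  (D4,W5) ✓  (D4,W6) ✓
Counterexamples (restrictor pairs failing the scope): 3.

3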